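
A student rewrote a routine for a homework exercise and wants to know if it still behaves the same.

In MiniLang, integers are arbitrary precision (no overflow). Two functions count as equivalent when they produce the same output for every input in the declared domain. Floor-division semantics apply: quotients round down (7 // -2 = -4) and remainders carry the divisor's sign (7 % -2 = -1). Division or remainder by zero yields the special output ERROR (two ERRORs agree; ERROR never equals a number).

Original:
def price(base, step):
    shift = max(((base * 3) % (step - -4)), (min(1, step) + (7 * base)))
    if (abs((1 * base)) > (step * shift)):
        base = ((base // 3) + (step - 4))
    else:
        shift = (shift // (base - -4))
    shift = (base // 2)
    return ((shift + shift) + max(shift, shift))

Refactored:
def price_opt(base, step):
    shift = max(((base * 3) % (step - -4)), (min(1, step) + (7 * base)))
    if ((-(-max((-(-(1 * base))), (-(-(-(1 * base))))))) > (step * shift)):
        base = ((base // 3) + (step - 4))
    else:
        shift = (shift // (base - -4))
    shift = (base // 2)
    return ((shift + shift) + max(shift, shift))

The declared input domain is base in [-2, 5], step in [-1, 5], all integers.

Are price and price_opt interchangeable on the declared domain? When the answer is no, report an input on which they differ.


Although arithmetic usage differs, constant usage differs, min/max/abs usage differs, 56/56 inputs agree.
verdict: equivalent


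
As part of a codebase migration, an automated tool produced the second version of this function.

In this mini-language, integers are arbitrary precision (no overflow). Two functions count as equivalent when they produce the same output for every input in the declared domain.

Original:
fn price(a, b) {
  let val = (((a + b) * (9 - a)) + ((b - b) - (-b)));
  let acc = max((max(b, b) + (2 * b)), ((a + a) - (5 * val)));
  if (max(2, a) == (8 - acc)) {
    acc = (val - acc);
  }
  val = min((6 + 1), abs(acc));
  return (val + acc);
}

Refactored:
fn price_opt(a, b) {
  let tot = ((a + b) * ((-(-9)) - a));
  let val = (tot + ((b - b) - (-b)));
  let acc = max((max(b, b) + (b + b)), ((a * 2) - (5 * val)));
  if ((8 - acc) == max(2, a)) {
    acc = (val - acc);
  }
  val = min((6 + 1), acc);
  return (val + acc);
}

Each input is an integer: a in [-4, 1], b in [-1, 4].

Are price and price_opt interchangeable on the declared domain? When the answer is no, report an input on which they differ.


There is a counterexample at a=-2, b=2: 0 on one side, -8 on the other.
price: val := 2 | acc := 6 | (max(2, a) == (8 - acc)): true | acc := -4 | val := 4 | result 0
price_opt: tot := 0 | val := 2 | acc := 6 | ((8 - acc) == max(2, a)): true | acc := -4 | val := -4 | result -8
verdict: not equivalent; witness: a=-2, b=2


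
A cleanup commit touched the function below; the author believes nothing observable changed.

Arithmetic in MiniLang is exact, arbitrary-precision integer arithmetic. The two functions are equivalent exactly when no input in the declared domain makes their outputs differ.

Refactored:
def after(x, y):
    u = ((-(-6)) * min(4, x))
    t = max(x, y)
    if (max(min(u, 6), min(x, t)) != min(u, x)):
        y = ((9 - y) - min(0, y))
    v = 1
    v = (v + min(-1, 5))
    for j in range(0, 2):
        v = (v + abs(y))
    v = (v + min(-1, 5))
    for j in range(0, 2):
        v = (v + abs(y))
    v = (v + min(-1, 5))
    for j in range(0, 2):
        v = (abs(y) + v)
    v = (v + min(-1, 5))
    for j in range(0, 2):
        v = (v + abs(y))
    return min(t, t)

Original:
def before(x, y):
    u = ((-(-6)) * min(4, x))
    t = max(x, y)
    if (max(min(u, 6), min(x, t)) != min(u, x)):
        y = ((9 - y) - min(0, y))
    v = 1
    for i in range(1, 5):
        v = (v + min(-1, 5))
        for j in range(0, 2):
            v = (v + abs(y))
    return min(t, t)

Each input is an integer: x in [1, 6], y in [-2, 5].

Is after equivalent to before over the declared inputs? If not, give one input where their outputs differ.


This is a faithful refactor — local variable names differ; arithmetic usage differs; statement counts differ; min/max/abs usage differs; loop structure differs; constant usage differs, but the computed results match everywhere.
Spot check at x=2, y=2 — before: u becomes 12; next t becomes 2; next (max(min(u, 6), min(x, t)) != min(u, x)) evaluates to true; next y becomes 7; next v becomes 1; next at i=1:; next v becomes 0; next at j=0:; next v becomes 7; next at j=1:; next v becomes 14; next at i=2:; next v becomes 13; next at j=0:; next v becomes 20; next at j=1:; next v becomes 27; next at i=3:; next v becomes 26; next at j=0:; next v becomes 33; next at j=1:; next v becomes 40; next at i=4:; next v becomes 39; next at j=0:; next v becomes 46; next at j=1:; next v becomes 53; next final value 2. after: u becomes 12; next t becomes 2; next (max(min(u, 6), min(x, t)) != min(u, x)) evaluates to true; next y becomes 7; next v becomes 1; next v becomes 0; next at j=0:; next v becomes 7; next at j=1:; next v becomes 14; next v becomes 13; next at j=0:; next v becomes 20; next at j=1:; next v becomes 27; next v becomes 26; next at j=0:; next v becomes 33; next at j=1:; next v becomes 40; next v becomes 39; next at j=0:; next v becomes 46; next at j=1:; next v becomes 53; next final value 2. Both give 2.
Checked all 48 inputs in the declared domain: the outputs agree on every one.
verdict: equivalent


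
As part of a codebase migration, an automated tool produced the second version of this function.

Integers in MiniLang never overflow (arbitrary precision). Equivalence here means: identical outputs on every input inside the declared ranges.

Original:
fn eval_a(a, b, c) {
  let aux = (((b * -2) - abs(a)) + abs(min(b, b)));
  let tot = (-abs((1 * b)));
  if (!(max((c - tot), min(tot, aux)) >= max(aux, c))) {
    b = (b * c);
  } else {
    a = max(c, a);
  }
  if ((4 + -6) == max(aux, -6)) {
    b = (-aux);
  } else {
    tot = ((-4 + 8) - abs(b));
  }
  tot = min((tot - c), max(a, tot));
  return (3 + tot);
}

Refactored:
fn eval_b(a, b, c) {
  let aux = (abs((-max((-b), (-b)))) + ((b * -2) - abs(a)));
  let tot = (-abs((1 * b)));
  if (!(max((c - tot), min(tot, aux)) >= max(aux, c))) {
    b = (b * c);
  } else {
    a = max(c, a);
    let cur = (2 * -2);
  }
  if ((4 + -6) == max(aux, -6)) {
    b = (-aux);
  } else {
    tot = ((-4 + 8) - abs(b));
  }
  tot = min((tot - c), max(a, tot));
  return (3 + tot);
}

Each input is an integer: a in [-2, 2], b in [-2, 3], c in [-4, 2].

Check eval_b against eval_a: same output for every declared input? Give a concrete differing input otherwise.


Comparing the listings, the differences include: constant usage differs, plus min/max/abs usage differs, plus local variable names differ, plus statement counts differ, plus arithmetic usage differs.
One worked example (a=-2, b=3, c=-2) — eval_a: aux becomes -5; next tot becomes -3; next (!(max((c - tot), min(tot, aux)) >= max(aux, c))) evaluates to false; next a becomes -2; next ((4 + -6) == max(aux, -6)) evaluates to false; next tot becomes 1; next tot becomes 1; next final value 4; eval_b: aux becomes -5; next tot becomes -3; next (!(max((c - tot), min(tot, aux)) >= max(aux, c))) evaluates to false; next a becomes -2; next cur becomes -4; next ((4 + -6) == max(aux, -6)) evaluates to false; next tot becomes 1; next tot becomes 1; next final value 4; agreement on 4.
Checked all 210 inputs in the declared domain: the outputs agree on every one.
verdict: equivalent


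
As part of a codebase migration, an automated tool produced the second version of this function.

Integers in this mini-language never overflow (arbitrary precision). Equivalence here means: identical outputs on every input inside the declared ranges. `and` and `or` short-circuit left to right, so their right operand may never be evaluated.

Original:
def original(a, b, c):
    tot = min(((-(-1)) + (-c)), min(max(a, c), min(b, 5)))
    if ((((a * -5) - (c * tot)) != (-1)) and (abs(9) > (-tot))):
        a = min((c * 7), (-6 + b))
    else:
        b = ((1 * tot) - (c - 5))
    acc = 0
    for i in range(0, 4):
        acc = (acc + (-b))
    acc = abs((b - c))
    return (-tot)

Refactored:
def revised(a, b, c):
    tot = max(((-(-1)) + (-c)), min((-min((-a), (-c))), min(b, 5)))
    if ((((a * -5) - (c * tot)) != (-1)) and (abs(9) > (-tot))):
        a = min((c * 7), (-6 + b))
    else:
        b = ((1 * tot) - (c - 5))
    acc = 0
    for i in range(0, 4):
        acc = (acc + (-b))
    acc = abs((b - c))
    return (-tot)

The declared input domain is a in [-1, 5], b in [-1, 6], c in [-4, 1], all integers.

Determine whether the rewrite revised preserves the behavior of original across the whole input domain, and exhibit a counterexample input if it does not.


a=-1, b=-1, c=-4 yields 1 from original but -5 from revised.
verdict: not equivalent; witness: a=-1, b=-1, c=-4


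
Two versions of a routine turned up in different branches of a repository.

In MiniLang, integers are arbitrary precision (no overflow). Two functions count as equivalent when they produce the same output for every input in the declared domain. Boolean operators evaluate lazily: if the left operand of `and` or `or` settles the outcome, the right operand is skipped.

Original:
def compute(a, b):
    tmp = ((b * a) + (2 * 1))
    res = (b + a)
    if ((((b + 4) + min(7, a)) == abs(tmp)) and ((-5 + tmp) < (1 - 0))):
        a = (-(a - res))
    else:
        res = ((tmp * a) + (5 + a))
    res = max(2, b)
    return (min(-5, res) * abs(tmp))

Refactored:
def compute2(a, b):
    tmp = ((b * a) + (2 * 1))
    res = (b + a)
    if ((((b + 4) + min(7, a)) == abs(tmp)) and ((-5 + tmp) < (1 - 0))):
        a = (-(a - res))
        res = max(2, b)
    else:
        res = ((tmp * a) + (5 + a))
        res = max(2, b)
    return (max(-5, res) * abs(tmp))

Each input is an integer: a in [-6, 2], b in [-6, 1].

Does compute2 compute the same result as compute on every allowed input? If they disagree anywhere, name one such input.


Consider the input a=-6, b=-6.
compute: tmp=38, then res=-12, then ((((b + 4) + min(7, a)) == abs(tmp)) and ((-5 + tmp) < (1 - 0))) is false, then res=-229, then res=2, then returns -190
compute2: tmp=38, then res=-12, then ((((b + 4) + min(7, a)) == abs(tmp)) and ((-5 + tmp) < (1 - 0))) is false, then res=-229, then res=2, then returns 76
-190 vs 76 — the two versions disagree here.
verdict: not equivalent; witness: a=-6, b=-6


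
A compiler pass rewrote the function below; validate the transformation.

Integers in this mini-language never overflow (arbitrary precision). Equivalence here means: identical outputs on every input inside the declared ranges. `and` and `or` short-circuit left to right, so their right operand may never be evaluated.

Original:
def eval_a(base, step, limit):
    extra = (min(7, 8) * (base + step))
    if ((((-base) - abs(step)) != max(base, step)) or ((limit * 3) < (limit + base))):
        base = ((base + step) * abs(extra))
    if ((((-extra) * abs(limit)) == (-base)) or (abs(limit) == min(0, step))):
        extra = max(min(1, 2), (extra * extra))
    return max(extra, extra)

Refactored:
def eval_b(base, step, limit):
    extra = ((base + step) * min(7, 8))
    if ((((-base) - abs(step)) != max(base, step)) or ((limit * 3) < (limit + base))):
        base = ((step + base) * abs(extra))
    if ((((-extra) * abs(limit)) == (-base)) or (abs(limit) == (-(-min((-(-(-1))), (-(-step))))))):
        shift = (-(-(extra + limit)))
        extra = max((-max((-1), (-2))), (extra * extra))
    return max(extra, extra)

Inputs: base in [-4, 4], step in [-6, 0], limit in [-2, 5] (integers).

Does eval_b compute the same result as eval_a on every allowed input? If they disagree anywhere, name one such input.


There is a counterexample at base=-4, step=0, limit=0: 784 on one side, -28 on the other.
eval_a: extra=-28, then ((((-base) - abs(step)) != max(base, step)) or ((limit * 3) < (limit + base))) is true, then base=-112, then ((((-extra) * abs(limit)) == (-base)) or (abs(limit) == min(0, step))) is true, then extra=784, then returns 784
eval_b: extra=-28, then ((((-base) - abs(step)) != max(base, step)) or ((limit * 3) < (limit + base))) is true, then base=-112, then ((((-extra) * abs(limit)) == (-base)) or (abs(limit) == (-(-min((-(-(-1))), (-(-step))))))) is false, then returns -28
verdict: not equivalent; witness: base=-4, step=0, limit=0


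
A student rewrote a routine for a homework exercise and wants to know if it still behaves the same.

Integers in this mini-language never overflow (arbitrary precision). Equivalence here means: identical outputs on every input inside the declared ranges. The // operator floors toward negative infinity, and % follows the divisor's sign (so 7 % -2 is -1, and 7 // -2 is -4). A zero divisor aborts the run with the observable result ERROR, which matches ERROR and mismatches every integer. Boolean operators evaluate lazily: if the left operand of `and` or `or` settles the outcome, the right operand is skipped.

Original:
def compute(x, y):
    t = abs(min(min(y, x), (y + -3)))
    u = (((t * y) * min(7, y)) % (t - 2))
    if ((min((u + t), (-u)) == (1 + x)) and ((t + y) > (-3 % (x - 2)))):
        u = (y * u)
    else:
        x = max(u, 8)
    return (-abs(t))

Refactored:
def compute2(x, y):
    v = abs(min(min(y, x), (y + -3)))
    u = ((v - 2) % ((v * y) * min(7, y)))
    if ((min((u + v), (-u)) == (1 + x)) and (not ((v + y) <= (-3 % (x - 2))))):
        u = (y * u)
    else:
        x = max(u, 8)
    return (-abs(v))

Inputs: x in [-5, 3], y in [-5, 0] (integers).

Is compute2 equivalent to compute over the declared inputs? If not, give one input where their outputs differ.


Evaluate both at x=-5, y=0.
compute: t := 5 | u := 0 | ((min((u + t), (-u)) == (1 + x)) and ((t + y) > (-3 % (x - 2)))): false | x := 8 | result -5
compute2: v := 5 | divide-by-zero, output ERROR
-5 != ERROR, so the rewrite changes behavior.
verdict: not equivalent; witness: x=-5, y=0


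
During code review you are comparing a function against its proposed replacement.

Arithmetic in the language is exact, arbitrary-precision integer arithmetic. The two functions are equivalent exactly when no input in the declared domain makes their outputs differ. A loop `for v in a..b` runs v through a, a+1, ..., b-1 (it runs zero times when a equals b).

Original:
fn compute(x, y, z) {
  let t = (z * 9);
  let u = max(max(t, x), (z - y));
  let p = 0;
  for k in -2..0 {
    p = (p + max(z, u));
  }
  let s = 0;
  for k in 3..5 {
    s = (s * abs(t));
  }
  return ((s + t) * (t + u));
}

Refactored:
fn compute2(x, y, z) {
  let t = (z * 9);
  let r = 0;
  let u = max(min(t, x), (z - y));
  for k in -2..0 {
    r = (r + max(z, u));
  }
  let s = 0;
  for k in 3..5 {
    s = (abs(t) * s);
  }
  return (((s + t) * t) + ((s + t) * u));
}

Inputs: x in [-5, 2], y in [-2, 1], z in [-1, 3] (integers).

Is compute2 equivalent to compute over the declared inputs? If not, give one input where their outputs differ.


Not equivalent: x=-5, y=-2, z=1 separates them (162 vs 108).
compute: t := 9 | u := 9 | p := 0 | iter k=-2: | p := 9 | iter k=-1: | p := 18 | s := 0 | iter k=3: | s := 0 | iter k=4: | s := 0 | result 162
compute2: t := 9 | r := 0 | u := 3 | iter k=-2: | r := 3 | iter k=-1: | r := 6 | s := 0 | iter k=3: | s := 0 | iter k=4: | s := 0 | result 108
verdict: not equivalent; witness: x=-5, y=-2, z=1


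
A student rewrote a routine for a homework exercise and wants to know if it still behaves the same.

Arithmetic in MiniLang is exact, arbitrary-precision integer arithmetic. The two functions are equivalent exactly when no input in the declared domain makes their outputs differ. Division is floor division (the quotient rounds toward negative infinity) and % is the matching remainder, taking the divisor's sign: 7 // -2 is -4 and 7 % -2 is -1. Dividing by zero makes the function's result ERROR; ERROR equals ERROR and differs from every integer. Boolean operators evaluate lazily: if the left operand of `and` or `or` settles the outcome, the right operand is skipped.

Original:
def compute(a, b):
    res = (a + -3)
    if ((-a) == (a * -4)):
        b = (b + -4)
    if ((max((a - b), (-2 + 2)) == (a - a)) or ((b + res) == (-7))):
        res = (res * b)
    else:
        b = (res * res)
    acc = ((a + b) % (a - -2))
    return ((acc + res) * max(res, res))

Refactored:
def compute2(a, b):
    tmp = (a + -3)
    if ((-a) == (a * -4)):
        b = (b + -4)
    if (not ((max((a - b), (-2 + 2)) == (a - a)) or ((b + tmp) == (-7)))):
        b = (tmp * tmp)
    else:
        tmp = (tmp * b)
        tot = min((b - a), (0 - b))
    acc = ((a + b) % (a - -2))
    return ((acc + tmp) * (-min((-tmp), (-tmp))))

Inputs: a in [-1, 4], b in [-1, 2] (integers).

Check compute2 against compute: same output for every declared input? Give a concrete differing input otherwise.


Changes here: local variable names differ, arithmetic usage differs, min/max/abs usage differs, constant usage differs, statement counts differ, boolean connective usage differs; the full 24-point sweep finds no disagreement.
verdict: equivalent


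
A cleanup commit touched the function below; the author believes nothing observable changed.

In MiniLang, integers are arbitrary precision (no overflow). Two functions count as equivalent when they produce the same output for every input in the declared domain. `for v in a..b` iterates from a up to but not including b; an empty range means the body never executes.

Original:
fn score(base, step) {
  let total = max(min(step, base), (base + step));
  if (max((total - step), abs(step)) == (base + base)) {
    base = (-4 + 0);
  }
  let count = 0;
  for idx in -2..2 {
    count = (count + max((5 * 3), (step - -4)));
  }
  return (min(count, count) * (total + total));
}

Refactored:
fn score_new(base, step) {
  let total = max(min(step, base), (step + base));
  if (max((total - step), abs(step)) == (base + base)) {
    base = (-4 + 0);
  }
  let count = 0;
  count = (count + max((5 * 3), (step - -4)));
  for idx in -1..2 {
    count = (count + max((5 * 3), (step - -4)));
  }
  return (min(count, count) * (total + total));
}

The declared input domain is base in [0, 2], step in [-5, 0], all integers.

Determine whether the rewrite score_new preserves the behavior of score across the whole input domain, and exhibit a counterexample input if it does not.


Equivalent — the differences include constant usage differs, min/max/abs usage differs, arithmetic usage differs, loop structure differs, statement counts differ, yet no declared input distinguishes the two.
Tracing base=0, step=-4: score: total := -4 | (max((total - step), abs(step)) == (base + base)): false | count := 0 | iter idx=-2: | count := 15 | iter idx=-1: | count := 30 | iter idx=0: | count := 45 | iter idx=1: | count := 60 | result -480 | score_new: total := -4 | (max((total - step), abs(step)) == (base + base)): false | count := 0 | count := 15 | iter idx=-1: | count := 30 | iter idx=0: | count := 45 | iter idx=1: | count := 60 | result -480 — matching result -480.
Across all 18 domain points the two functions coincide.
verdict: equivalent


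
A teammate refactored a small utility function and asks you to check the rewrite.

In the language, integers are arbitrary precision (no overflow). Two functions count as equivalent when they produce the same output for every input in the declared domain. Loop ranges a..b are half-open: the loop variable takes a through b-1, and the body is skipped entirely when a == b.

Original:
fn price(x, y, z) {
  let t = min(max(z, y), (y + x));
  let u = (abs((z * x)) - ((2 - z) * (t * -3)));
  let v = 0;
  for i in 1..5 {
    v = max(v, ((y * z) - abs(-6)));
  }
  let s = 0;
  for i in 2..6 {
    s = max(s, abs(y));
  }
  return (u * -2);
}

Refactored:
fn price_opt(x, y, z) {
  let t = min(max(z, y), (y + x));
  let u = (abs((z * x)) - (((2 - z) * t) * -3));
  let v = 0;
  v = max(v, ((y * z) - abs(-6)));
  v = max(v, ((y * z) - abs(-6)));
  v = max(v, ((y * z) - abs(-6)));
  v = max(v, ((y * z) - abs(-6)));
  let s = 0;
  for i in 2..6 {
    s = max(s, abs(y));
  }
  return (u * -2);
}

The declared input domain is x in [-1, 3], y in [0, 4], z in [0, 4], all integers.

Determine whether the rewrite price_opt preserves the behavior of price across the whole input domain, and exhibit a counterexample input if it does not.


Comparing the listings, the differences include: min/max/abs usage differs; also loop structure differs; also constant usage differs; also statement counts differ; also arithmetic usage differs.
One worked example (x=2, y=1, z=3) — price: t becomes 3; next u becomes -3; next v becomes 0; next at i=1:; next v becomes 0; next at i=2:; next v becomes 0; next at i=3:; next v becomes 0; next at i=4:; next v becomes 0; next s becomes 0; next at i=2:; next s becomes 1; next at i=3:; next s becomes 1; next at i=4:; next s becomes 1; next at i=5:; next s becomes 1; next final value 6; price_opt: t becomes 3; next u becomes -3; next v becomes 0; next v becomes 0; next v becomes 0; next v becomes 0; next v becomes 0; next s becomes 0; next at i=2:; next s becomes 1; next at i=3:; next s becomes 1; next at i=4:; next s becomes 1; next at i=5:; next s becomes 1; next final value 6; agreement on 6.
Checked all 125 inputs in the declared domain: the outputs agree on every one.
verdict: equivalent


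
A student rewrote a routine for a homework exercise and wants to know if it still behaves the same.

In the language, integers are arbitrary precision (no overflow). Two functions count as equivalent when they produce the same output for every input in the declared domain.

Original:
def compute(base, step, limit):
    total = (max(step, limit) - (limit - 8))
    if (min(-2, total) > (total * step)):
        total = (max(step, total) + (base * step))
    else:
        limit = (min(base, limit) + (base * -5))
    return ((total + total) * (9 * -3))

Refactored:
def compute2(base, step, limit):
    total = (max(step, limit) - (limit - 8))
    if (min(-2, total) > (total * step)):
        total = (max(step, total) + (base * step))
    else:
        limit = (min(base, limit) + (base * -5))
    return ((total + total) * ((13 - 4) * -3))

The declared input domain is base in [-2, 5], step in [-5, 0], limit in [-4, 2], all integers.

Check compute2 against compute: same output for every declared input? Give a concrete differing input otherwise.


Comparing the listings, the differences include: arithmetic usage differs, constant usage differs.
One worked example (base=1, step=-4, limit=1) — compute: total = 8; (min(-2, total) > (total * step)) -> true; total = 4; return -216; compute2: total = 8; (min(-2, total) > (total * step)) -> true; total = 4; return -216; agreement on -216.
Sweeping the whole domain (336 inputs) finds no disagreement.
verdict: equivalent


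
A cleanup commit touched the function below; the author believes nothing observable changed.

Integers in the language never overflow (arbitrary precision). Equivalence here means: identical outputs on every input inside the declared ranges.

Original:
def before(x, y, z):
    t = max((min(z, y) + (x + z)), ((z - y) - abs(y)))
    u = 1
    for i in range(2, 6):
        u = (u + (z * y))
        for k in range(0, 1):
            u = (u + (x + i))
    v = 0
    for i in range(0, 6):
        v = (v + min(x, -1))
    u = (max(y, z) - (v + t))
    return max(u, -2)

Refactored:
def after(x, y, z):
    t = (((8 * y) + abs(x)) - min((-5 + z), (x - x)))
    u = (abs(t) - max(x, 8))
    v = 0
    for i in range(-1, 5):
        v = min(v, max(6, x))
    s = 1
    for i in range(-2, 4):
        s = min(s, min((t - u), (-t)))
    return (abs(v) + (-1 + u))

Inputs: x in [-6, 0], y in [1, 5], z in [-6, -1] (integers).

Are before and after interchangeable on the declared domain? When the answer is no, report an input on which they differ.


At x=-6, y=1, z=-6: before gives 45, after gives 16.
verdict: not equivalent; witness: x=-6, y=1, z=-6


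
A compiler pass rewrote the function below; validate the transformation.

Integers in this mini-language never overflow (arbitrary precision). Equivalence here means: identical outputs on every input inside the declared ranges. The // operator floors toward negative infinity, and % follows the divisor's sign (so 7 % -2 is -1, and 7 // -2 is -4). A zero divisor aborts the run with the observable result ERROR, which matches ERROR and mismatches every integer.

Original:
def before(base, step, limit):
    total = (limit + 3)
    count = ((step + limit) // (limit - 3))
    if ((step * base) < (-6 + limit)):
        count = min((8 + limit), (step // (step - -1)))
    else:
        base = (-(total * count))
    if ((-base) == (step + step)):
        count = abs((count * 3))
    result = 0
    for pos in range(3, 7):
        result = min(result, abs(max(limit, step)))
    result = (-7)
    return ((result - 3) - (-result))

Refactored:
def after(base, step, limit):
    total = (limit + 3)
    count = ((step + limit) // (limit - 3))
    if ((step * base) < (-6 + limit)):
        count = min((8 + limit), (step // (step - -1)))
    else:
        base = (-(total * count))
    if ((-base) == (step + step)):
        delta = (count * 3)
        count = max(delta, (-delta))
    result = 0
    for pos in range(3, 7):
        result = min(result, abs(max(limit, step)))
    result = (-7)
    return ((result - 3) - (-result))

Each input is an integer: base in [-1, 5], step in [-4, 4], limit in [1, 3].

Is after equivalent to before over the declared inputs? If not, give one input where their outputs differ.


Comparing the listings, the differences include: statement counts differ; and min/max/abs usage differs; and local variable names differ.
Tracing base=-1, step=0, limit=2: before: total=5, then count=-2, then ((step * base) < (-6 + limit)) is false, then base=10, then ((-base) == (step + step)) is false, then result=0, then (pos=3), then result=0, then (pos=4), then result=0, then (pos=5), then result=0, then (pos=6), then result=0, then result=-7, then returns -17 | after: total=5, then count=-2, then ((step * base) < (-6 + limit)) is false, then base=10, then ((-base) == (step + step)) is false, then result=0, then (pos=3), then result=0, then (pos=4), then result=0, then (pos=5), then result=0, then (pos=6), then result=0, then result=-7, then returns -17 — matching result -17.
Across all 189 domain points the two functions coincide.
verdict: equivalent


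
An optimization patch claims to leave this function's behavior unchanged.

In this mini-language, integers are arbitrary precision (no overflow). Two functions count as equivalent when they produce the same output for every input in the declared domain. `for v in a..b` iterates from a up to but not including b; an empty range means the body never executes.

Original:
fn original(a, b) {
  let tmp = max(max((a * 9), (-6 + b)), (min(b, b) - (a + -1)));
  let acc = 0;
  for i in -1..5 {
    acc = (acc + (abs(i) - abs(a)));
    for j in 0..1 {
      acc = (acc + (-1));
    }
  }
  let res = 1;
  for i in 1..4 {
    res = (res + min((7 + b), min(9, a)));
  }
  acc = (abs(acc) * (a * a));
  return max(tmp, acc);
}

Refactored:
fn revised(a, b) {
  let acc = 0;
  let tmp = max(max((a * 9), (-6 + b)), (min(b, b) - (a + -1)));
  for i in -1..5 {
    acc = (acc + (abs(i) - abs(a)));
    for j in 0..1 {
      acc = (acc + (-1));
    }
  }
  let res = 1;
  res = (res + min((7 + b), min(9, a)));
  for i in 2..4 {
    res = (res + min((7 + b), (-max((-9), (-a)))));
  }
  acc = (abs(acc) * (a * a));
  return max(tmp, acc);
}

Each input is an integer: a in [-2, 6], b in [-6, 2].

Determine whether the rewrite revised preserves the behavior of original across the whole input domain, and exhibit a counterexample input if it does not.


Reading the diff, among the changes: statement counts differ, plus loop structure differs, plus min/max/abs usage differs, plus arithmetic usage differs, plus constant usage differs.
Spot check at a=6, b=-3 — original: tmp=54, then acc=0, then (i=-1), then acc=-5, then (j=0), then acc=-6, then (i=0), then acc=-12, then (j=0), then acc=-13, then (i=1), then acc=-18, then (j=0), then acc=-19, then (i=2), then acc=-23, then (j=0), then acc=-24, then (i=3), then acc=-27, then (j=0), then acc=-28, then (i=4), then acc=-30, then (j=0), then acc=-31, then res=1, then (i=1), then res=5, then (i=2), then res=9, then (i=3), then res=13, then acc=1116, then returns 1116. revised: acc=0, then tmp=54, then (i=-1), then acc=-5, then (j=0), then acc=-6, then (i=0), then acc=-12, then (j=0), then acc=-13, then (i=1), then acc=-18, then (j=0), then acc=-19, then (i=2), then acc=-23, then (j=0), then acc=-24, then (i=3), then acc=-27, then (j=0), then acc=-28, then (i=4), then acc=-30, then (j=0), then acc=-31, then res=1, then res=5, then (i=2), then res=9, then (i=3), then res=13, then acc=1116, then returns 1116. Both give 1116.
Checked all 81 inputs in the declared domain: the outputs agree on every one.
verdict: equivalent


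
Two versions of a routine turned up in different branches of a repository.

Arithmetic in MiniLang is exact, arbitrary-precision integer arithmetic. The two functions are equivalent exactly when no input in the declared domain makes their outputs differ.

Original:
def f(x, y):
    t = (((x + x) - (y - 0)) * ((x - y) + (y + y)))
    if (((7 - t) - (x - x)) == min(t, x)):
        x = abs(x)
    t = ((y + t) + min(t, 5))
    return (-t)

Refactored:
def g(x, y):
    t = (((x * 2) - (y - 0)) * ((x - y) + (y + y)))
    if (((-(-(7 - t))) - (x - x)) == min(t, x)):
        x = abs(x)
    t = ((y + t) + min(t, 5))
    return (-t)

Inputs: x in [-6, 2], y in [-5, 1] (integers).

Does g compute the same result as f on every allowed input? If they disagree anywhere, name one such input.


Side by side, the visible changes include: constant usage differs; and arithmetic usage differs.
As a probe, take x=0, y=0: f runs t := 0 | (((7 - t) - (x - x)) == min(t, x)): false | t := 0 | result 0; g runs t := 0 | (((-(-(7 - t))) - (x - x)) == min(t, x)): false | t := 0 | result 0; both end at 0.
Sweeping the whole domain (63 inputs) finds no disagreement.
verdict: equivalent


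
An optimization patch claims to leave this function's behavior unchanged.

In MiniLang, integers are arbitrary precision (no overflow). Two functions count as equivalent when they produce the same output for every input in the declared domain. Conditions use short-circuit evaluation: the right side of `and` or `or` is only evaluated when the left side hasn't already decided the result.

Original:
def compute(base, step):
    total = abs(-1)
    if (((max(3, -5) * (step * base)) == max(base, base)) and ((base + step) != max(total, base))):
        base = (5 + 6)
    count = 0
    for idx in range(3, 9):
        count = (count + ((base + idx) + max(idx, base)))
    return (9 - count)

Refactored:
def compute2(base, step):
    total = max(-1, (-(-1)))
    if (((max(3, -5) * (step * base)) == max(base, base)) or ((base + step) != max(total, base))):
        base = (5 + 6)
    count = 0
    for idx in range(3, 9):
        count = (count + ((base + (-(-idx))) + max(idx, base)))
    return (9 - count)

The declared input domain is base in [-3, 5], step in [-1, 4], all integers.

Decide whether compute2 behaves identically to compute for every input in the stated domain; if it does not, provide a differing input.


base=-3, step=-1 yields -39 from compute but -156 from compute2.
verdict: not equivalent; witness: base=-3, step=-1


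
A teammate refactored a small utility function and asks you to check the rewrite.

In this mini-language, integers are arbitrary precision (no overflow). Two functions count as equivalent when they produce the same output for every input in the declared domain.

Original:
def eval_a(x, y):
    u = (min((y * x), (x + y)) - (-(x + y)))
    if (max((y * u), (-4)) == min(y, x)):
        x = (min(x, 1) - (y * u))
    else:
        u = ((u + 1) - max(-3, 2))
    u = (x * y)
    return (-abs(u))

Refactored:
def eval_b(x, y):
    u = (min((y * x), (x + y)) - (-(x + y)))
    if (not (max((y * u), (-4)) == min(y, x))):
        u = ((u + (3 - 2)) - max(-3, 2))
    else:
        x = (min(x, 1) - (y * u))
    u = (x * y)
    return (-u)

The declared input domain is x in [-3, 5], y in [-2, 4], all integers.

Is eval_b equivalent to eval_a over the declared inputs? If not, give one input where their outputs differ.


These are not equivalent — on x=-3, y=1 the outputs split (-3 vs 3).
eval_a: u := -5 | (max((y * u), (-4)) == min(y, x)): false | u := -6 | u := -3 | result -3
eval_b: u := -5 | (not (max((y * u), (-4)) == min(y, x))): true | u := -6 | u := -3 | result 3
verdict: not equivalent; witness: x=-3, y=1


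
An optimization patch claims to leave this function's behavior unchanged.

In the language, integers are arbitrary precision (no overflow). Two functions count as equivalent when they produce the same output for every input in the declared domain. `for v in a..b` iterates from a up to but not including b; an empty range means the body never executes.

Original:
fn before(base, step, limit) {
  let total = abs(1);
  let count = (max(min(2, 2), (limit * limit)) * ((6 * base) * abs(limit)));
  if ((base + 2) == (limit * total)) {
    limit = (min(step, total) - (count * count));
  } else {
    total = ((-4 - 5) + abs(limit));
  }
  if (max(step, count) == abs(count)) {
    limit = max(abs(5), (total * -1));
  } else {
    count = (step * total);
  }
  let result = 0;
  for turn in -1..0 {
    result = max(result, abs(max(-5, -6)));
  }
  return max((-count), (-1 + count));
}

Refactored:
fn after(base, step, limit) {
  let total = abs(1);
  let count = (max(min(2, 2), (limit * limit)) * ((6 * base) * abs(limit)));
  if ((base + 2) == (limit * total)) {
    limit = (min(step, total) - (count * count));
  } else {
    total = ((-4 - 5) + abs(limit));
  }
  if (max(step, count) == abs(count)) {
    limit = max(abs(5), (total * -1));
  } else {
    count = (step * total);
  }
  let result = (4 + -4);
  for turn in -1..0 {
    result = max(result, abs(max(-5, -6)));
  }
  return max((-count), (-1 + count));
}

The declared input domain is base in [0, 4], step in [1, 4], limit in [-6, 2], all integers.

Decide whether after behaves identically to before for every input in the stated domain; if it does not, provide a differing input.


The two versions differ — the changes include constant usage differs, plus arithmetic usage differs.
One worked example (base=3, step=3, limit=-4) — before: total = 1; count = 1152; ((base + 2) == (limit * total)) -> false; total = -5; (max(step, count) == abs(count)) -> true; limit = 5; result = 0; [turn=-1]; result = 5; return 1151; after: total = 1; count = 1152; ((base + 2) == (limit * total)) -> false; total = -5; (max(step, count) == abs(count)) -> true; limit = 5; result = 0; [turn=-1]; result = 5; return 1151; agreement on 1151.
Across all 180 domain points the two functions coincide.
verdict: equivalent


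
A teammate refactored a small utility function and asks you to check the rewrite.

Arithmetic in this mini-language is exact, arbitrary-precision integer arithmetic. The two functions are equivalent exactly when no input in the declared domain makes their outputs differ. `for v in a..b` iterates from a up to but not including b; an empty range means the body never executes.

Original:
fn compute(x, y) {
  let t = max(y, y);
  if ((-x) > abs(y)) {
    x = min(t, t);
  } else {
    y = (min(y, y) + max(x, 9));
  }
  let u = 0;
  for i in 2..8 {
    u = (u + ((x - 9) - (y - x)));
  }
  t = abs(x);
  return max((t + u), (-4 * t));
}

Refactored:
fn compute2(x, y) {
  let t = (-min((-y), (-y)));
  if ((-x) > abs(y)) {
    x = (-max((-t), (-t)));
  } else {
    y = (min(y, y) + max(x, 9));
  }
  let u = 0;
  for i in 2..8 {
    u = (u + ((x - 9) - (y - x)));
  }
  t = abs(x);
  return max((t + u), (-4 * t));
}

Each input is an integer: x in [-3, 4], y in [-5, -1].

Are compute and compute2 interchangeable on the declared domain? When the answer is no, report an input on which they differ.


Side by side, the visible changes include: same computation, different form.
As a probe, take x=0, y=-3: compute runs t = -3; ((-x) > abs(y)) -> false; y = 6; u = 0; [i=2]; u = -15; [i=3]; u = -30; [i=4]; u = -45; [i=5]; u = -60; [i=6]; u = -75; [i=7]; u = -90; t = 0; return 0; compute2 runs t = -3; ((-x) > abs(y)) -> false; y = 6; u = 0; [i=2]; u = -15; [i=3]; u = -30; [i=4]; u = -45; [i=5]; u = -60; [i=6]; u = -75; [i=7]; u = -90; t = 0; return 0; both end at 0.
Across all 40 domain points the two functions coincide.
verdict: equivalent


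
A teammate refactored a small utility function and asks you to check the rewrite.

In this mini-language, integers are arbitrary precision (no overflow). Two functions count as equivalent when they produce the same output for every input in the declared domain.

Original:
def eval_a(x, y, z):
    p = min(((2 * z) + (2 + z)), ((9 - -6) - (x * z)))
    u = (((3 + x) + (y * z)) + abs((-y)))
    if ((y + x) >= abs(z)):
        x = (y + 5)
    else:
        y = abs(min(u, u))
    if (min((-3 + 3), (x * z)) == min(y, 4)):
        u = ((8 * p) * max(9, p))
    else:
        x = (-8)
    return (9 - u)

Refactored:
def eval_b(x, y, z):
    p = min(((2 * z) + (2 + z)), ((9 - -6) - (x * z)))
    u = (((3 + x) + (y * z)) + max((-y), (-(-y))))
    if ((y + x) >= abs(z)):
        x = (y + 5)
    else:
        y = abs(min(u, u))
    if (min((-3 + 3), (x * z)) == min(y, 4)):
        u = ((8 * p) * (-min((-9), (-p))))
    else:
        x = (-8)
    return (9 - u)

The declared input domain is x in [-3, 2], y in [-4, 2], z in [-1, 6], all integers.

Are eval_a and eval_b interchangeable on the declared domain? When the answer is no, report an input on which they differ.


Differences: min/max/abs usage differs — yet all 336 inputs agree.
verdict: equivalent


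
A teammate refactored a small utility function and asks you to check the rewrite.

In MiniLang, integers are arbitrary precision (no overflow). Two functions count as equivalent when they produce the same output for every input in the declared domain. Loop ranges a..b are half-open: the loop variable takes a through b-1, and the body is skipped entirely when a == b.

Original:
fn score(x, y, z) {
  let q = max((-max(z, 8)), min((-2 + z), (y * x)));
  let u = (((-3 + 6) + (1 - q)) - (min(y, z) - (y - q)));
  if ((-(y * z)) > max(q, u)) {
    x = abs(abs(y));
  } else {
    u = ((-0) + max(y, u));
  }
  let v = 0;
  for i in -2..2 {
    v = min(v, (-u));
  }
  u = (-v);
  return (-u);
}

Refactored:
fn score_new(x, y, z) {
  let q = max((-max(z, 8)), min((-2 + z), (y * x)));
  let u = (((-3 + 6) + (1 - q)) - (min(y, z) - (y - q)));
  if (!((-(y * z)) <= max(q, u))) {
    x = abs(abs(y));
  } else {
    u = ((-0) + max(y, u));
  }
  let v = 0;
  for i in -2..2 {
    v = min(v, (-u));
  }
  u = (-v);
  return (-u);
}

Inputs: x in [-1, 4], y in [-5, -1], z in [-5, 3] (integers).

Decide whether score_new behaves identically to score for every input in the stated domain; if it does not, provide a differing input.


The two are interchangeable: comparison usage differs; and boolean connective usage differs, and every declared input agrees.
One worked example (x=3, y=-5, z=-4) — score: q becomes -8; next u becomes 20; next ((-(y * z)) > max(q, u)) evaluates to false; next u becomes 20; next v becomes 0; next at i=-2:; next v becomes -20; next at i=-1:; next v becomes -20; next at i=0:; next v becomes -20; next at i=1:; next v becomes -20; next u becomes 20; next final value -20; score_new: q becomes -8; next u becomes 20; next (!((-(y * z)) <= max(q, u))) evaluates to false; next u becomes 20; next v becomes 0; next at i=-2:; next v becomes -20; next at i=-1:; next v becomes -20; next at i=0:; next v becomes -20; next at i=1:; next v becomes -20; next u becomes 20; next final value -20; agreement on -20.
Sweeping the whole domain (270 inputs) finds no disagreement.
verdict: equivalent


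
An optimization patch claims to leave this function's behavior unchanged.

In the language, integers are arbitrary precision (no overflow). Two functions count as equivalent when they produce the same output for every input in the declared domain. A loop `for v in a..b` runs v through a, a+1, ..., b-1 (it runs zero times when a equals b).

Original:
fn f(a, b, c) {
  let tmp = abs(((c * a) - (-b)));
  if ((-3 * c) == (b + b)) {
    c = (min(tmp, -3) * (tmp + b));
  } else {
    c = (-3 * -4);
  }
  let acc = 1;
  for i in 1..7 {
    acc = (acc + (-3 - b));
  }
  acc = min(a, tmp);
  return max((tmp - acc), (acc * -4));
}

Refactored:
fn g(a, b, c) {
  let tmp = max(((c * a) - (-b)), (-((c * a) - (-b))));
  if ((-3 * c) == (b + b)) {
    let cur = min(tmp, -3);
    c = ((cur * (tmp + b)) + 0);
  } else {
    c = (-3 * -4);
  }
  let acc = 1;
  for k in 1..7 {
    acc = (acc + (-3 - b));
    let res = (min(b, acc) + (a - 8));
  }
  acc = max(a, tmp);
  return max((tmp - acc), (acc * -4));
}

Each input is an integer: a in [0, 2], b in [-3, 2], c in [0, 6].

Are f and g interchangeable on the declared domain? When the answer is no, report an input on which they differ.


Take a=0, b=-3, c=0.
f: tmp=3, then ((-3 * c) == (b + b)) is false, then c=12, then acc=1, then (i=1), then acc=1, then (i=2), then acc=1, then (i=3), then acc=1, then (i=4), then acc=1, then (i=5), then acc=1, then (i=6), then acc=1, then acc=0, then returns 3
g: tmp=3, then ((-3 * c) == (b + b)) is false, then c=12, then acc=1, then (k=1), then acc=1, then res=-11, then (k=2), then acc=1, then res=-11, then (k=3), then acc=1, then res=-11, then (k=4), then acc=1, then res=-11, then (k=5), then acc=1, then res=-11, then (k=6), then acc=1, then res=-11, then acc=3, then returns 0
3 vs 0 — the two versions disagree here.
verdict: not equivalent; witness: a=0, b=-3, c=0
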